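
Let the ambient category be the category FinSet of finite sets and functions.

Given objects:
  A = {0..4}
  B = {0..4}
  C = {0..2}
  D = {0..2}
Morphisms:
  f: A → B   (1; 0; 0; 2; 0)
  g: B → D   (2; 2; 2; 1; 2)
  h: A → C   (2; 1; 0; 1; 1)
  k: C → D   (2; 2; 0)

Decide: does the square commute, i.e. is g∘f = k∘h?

Answer: DOES NOT COMMUTE

Derivation:
Along f;g (path 1):
  0 f→1 g→2
  1 f→0 g→2
  2 f→0 g→2
  3 f→2 g→2
  4 f→0 g→2
  result₁ = (2; 2; 2; 2; 2)
Along h;k (path 2):
  0 h→2 k→0
  1 h→1 k→2
  2 h→0 k→2
  3 h→1 k→2
  4 h→1 k→2
  result₂ = (0; 2; 2; 2; 2)
Equal? distinct morphisms ✗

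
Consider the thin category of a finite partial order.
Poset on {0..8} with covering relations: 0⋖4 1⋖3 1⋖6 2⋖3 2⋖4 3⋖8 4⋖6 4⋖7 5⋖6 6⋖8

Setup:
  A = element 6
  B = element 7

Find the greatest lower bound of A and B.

Answer: A∧B = 4

Work:
{x : x≤A ∧ x≤B} = {0,2,4}  (A=6, B=7)
  0 ≤ 4
  2 ≤ 4
  4 ≤ 4
glb = 4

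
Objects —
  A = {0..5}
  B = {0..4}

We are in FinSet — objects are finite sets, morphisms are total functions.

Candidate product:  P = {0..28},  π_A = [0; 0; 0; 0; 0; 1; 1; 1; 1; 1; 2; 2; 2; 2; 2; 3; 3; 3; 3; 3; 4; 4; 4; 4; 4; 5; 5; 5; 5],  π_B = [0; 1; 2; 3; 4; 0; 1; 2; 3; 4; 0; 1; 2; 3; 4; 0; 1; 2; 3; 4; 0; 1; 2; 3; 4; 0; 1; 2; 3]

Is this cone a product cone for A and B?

Answer: NOT A VALID PRODUCT — |P|=29 ≠ |A|·|B|=30

Derivation:
|A|·|B| = 6·5 = 30;  |P| = 29
  → cardinalities differ; no bijection possible.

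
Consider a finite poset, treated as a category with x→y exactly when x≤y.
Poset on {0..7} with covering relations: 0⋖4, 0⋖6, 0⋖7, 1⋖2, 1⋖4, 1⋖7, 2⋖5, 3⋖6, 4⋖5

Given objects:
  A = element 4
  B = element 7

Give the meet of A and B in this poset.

Lower bounds of A=4 and B=7: {0,1}
  maximal lower bounds 0 and 1 are incomparable: neither 0≤1 nor 1≤0
→ no greatest lower bound exists

Answer: NO MEET EXISTS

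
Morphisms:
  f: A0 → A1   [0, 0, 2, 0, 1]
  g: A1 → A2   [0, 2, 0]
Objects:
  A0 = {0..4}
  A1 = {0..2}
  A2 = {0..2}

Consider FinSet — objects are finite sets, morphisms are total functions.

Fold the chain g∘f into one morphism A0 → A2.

Answer: [0, 0, 0, 0, 2]

Trace:
  0 f→0 g→0
  1 f→0 g→0
  2 f→2 g→0
  3 f→0 g→0
  4 f→1 g→2
composite: [0, 0, 0, 0, 2]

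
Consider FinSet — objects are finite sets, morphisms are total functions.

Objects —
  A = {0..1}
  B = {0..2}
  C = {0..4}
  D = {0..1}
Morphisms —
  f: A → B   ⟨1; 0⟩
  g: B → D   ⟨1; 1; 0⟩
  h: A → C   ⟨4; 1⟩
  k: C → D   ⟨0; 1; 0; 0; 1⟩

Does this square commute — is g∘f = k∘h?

1) trace f;g:
  0 f→1 g→1
  1 f→0 g→1
  result₁ = ⟨1; 1⟩
2) trace h;k:
  0 h→4 k→1
  1 h→1 k→1
  result₂ = ⟨1; 1⟩
Equal? equal; square commutes

Answer: COMMUTES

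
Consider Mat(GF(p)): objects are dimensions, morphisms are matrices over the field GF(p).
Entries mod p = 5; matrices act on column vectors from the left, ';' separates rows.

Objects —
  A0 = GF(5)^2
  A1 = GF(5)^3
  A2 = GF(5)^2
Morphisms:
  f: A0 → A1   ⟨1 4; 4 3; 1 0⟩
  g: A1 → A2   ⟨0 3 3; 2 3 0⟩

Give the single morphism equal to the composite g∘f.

Answer: ⟨0 4; 4 2⟩

Derivation:
  e0=⟨1,0⟩ f→⟨1,4,1⟩ g→⟨0,4⟩
  e1=⟨0,1⟩ f→⟨4,3,0⟩ g→⟨4,2⟩
result: ⟨0 4; 4 2⟩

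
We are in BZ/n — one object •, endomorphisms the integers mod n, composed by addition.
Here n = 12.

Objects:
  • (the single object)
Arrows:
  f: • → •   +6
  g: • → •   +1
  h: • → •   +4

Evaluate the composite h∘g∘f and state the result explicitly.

Answer: +11

Trace:
  0 +6≡6 +1≡7 +4≡11  (mod 12)
composite: +11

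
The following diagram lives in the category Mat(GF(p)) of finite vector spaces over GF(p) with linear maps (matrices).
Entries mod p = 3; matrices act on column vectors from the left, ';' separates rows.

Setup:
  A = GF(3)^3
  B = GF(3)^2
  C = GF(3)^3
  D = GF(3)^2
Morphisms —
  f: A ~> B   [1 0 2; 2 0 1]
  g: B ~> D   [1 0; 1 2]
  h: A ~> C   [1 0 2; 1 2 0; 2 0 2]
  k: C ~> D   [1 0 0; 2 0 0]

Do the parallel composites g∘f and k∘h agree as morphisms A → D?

1) trace f;g:
  e0=[1,0,0] f~>[1,2] g~>[1,2]
  e1=[0,1,0] f~>[0,0] g~>[0,0]
  e2=[0,0,1] f~>[2,1] g~>[2,1]
  composite₁ = [1 0 2; 2 0 1]
2) trace h;k:
  e0=[1,0,0] h~>[1,1,2] k~>[1,2]
  e1=[0,1,0] h~>[0,2,0] k~>[0,0]
  e2=[0,0,1] h~>[2,0,2] k~>[2,1]
  composite₂ = [1 0 2; 2 0 1]
Equal? same morphism ✓

Answer: COMMUTES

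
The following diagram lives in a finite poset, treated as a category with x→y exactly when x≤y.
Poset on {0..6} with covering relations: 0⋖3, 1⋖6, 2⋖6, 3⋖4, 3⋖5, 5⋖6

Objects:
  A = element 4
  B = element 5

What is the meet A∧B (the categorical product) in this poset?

Lower bounds of A=4 and B=5: {0,3}
  0 ≤ 3
  3 ≤ 3
glb = 3

Answer: A∧B = 3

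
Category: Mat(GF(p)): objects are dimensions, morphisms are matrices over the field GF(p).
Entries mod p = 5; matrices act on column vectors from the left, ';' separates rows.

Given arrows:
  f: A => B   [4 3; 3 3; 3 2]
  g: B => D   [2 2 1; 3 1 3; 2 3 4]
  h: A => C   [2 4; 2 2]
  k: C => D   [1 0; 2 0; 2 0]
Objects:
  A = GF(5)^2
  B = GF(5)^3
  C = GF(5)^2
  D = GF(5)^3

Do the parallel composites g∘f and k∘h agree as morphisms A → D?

Answer: COMMUTES

Derivation:
1) trace f;g:
  e0=(1,0) f=>(4,3,3) g=>(2,4,4)
  e1=(0,1) f=>(3,3,2) g=>(4,3,3)
  result₁ = [2 4; 4 3; 4 3]
2) trace h;k:
  e0=(1,0) h=>(2,2) k=>(2,4,4)
  e1=(0,1) h=>(4,2) k=>(4,3,3)
  result₂ = [2 4; 4 3; 4 3]
Equal? YES — commutes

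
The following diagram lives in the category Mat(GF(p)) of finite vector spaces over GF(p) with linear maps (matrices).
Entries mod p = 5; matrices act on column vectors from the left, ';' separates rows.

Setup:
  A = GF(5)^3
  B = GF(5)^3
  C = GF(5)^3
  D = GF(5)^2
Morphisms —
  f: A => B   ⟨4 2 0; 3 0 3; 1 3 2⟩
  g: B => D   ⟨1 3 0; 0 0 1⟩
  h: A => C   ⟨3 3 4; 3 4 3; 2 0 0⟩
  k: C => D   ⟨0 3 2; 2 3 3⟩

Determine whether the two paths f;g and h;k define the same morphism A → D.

Along f;g (path 1):
  e0=(1,0,0) f=>(4,3,1) g=>(3,1)
  e1=(0,1,0) f=>(2,0,3) g=>(2,3)
  e2=(0,0,1) f=>(0,3,2) g=>(4,2)
  composite₁ = ⟨3 2 4; 1 3 2⟩
Along h;k (path 2):
  e0=(1,0,0) h=>(3,3,2) k=>(3,1)
  e1=(0,1,0) h=>(3,4,0) k=>(2,3)
  e2=(0,0,1) h=>(4,3,0) k=>(4,2)
  composite₂ = ⟨3 2 4; 1 3 2⟩
Equal? same morphism ✓

Answer: COMMUTES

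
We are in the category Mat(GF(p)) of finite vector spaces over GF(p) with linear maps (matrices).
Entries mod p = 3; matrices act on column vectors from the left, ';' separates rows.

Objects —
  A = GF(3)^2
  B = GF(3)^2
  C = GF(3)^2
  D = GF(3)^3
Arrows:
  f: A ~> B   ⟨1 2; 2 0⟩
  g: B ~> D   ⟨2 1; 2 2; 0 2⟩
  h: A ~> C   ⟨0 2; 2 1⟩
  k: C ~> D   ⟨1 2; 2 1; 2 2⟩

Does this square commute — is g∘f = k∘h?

Answer: DOES NOT COMMUTE

Trace:
Along f;g (path 1):
  e0=[1,0] f~>[1,2] g~>[1,0,1]
  e1=[0,1] f~>[2,0] g~>[1,1,0]
  composite₁ = ⟨1 1; 0 1; 1 0⟩
Along h;k (path 2):
  e0=[1,0] h~>[0,2] k~>[1,2,1]
  e1=[0,1] h~>[2,1] k~>[1,2,0]
  composite₂ = ⟨1 1; 2 2; 1 0⟩
Equal? NO — does not commute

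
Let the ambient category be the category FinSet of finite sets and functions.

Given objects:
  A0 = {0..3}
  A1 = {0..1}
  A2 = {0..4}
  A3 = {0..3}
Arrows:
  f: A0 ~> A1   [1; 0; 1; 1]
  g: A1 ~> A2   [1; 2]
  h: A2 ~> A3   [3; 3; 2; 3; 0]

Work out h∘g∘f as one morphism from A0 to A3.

Answer: [2; 3; 2; 2]

Trace:
  0 f~>1 g~>2 h~>2
  1 f~>0 g~>1 h~>3
  2 f~>1 g~>2 h~>2
  3 f~>1 g~>2 h~>2
⟦path⟧: [2; 3; 2; 2]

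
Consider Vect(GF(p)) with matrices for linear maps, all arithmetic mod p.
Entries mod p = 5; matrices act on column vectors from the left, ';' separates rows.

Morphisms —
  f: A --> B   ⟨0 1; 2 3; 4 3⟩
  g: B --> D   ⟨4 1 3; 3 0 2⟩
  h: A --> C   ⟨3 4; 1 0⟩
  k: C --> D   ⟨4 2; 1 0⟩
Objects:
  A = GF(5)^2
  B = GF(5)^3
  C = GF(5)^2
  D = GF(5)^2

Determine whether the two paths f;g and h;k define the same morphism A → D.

Answer: COMMUTES

Trace:
Along f;g (path 1):
  e0=(1,0) f-->(0,2,4) g-->(4,3)
  e1=(0,1) f-->(1,3,3) g-->(1,4)
  ⟦path⟧₁ = ⟨4 1; 3 4⟩
Along h;k (path 2):
  e0=(1,0) h-->(3,1) k-->(4,3)
  e1=(0,1) h-->(4,0) k-->(1,4)
  ⟦path⟧₂ = ⟨4 1; 3 4⟩
Equal? YES — commutes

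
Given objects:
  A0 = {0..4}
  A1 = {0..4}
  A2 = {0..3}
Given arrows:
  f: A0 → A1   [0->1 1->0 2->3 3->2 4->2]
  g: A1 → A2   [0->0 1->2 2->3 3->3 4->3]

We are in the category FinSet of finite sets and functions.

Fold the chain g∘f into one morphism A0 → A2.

  0 f→1 g→2
  1 f→0 g→0
  2 f→3 g→3
  3 f→2 g→3
  4 f→2 g→3
composite: [0->2 1->0 2->3 3->3 4->3]

Answer: [0->2 1->0 2->3 3->3 4->3]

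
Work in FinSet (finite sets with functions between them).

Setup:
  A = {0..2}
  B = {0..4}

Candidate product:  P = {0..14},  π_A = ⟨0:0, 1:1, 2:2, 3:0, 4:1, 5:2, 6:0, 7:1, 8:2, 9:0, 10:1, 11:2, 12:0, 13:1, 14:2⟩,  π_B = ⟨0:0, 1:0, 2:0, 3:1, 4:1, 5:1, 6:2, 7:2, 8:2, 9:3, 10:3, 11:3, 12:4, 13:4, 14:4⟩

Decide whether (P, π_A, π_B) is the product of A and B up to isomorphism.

|A|·|B| = 3·5 = 15;  |P| = 15
Check the pairing map k ↦ (π_A(k), π_B(k)):
  0 : (0,0)
  1 : (1,0)
  2 : (2,0)
  3 : (0,1)
  4 : (1,1)
  5 : (2,1)
  6 : (0,2)
  7 : (1,2)
  8 : (2,2)
  9 : (0,3)
  10 : (1,3)
  11 : (2,3)
  12 : (0,4)
  13 : (1,4)
  14 : (2,4)
distinct pairs in image: 15 / 15 needed
  → bijection onto A×B; projections well-typed.

Answer: VALID PRODUCT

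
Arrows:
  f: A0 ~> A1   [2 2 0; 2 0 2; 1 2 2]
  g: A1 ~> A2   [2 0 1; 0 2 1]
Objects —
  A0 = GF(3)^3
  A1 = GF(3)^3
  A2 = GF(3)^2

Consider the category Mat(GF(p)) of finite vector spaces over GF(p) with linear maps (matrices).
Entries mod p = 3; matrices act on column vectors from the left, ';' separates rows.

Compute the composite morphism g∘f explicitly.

Answer: [2 0 2; 2 2 0]

Derivation:
  e0=[1,0,0] f~>[2,2,1] g~>[2,2]
  e1=[0,1,0] f~>[2,0,2] g~>[0,2]
  e2=[0,0,1] f~>[0,2,2] g~>[2,0]
result: [2 0 2; 2 2 0]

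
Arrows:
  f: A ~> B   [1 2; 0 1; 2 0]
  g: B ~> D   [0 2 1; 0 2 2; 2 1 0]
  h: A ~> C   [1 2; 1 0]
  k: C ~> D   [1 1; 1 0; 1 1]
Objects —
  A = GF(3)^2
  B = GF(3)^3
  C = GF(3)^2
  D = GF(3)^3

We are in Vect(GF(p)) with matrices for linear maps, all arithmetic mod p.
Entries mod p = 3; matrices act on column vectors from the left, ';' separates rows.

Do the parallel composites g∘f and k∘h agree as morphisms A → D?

Answer: COMMUTES

Trace:
Path 1 = f;g:
  e0=[1,0] f~>[1,0,2] g~>[2,1,2]
  e1=[0,1] f~>[2,1,0] g~>[2,2,2]
  composite₁ = [2 2; 1 2; 2 2]
Path 2 = h;k:
  e0=[1,0] h~>[1,1] k~>[2,1,2]
  e1=[0,1] h~>[2,0] k~>[2,2,2]
  composite₂ = [2 2; 1 2; 2 2]
Equal? YES — commutes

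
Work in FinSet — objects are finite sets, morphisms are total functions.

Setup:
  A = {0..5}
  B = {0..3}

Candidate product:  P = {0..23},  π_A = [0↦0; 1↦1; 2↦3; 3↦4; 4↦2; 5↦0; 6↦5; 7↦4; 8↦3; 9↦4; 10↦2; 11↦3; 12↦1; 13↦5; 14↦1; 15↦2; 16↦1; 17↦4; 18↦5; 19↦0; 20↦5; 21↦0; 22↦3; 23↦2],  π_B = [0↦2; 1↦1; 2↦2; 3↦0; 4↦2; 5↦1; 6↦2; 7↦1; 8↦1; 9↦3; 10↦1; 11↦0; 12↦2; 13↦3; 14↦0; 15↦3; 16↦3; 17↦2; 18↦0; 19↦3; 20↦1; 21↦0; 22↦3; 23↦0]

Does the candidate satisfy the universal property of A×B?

Answer: VALID PRODUCT

Trace:
|A|·|B| = 6·4 = 24;  |P| = 24
Check the pairing map k ↦ (π_A(k), π_B(k)):
  0 ↦ (0,2)
  1 ↦ (1,1)
  2 ↦ (3,2)
  3 ↦ (4,0)
  4 ↦ (2,2)
  5 ↦ (0,1)
  6 ↦ (5,2)
  7 ↦ (4,1)
  8 ↦ (3,1)
  9 ↦ (4,3)
  10 ↦ (2,1)
  11 ↦ (3,0)
  12 ↦ (1,2)
  13 ↦ (5,3)
  14 ↦ (1,0)
  15 ↦ (2,3)
  16 ↦ (1,3)
  17 ↦ (4,2)
  18 ↦ (5,0)
  19 ↦ (0,3)
  20 ↦ (5,1)
  21 ↦ (0,0)
  22 ↦ (3,3)
  23 ↦ (2,0)
distinct pairs in image: 24 / 24 needed
  → bijection onto A×B; projections well-typed.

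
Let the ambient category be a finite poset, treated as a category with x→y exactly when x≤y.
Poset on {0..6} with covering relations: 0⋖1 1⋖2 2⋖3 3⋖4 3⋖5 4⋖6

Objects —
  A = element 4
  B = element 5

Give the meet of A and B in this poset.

Answer: A∧B = 3

Derivation:
{x : x≤A ∧ x≤B} = {0,1,2,3}  (A=4, B=5)
  0 ≤ 3
  1 ≤ 3
  2 ≤ 3
  3 ≤ 3
glb = 3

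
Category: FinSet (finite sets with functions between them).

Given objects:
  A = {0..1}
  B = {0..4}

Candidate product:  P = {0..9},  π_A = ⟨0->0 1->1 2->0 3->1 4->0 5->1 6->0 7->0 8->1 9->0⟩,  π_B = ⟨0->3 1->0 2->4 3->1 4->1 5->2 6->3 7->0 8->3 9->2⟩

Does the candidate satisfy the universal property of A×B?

Answer: NOT A VALID PRODUCT — duplicate pair at indices 0,6

Trace:
|A|·|B| = 2·5 = 10;  |P| = 10
Check the pairing map k ↦ (π_A(k), π_B(k)):
  0 -> (0,3)
  1 -> (1,0)
  2 -> (0,4)
  3 -> (1,1)
  4 -> (0,1)
  5 -> (1,2)
  6 -> (0,3)  ✗ repeats pair of k=0
  7 -> (0,0)
  8 -> (1,3)
  9 -> (0,2)
distinct pairs in image: 9 / 10 needed
  → (0,3) hit at k=0 and k=6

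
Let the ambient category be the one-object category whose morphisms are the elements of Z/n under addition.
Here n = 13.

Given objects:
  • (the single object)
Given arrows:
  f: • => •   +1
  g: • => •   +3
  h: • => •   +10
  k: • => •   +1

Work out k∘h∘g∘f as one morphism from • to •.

  0 +1≡1 +3≡4 +10≡1 +1≡2  (mod 13)
composite: +2

Answer: +2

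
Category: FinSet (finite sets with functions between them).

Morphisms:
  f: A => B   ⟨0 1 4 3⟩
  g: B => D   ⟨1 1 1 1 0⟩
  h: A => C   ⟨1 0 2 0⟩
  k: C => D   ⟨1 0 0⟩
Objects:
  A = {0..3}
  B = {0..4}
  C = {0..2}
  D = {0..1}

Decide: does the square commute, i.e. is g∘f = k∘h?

Answer: DOES NOT COMMUTE

Derivation:
1) trace f;g:
  0 f=>0 g=>1
  1 f=>1 g=>1
  2 f=>4 g=>0
  3 f=>3 g=>1
  result₁ = ⟨1 1 0 1⟩
2) trace h;k:
  0 h=>1 k=>0
  1 h=>0 k=>1
  2 h=>2 k=>0
  3 h=>0 k=>1
  result₂ = ⟨0 1 0 1⟩
Equal? NO — does not commute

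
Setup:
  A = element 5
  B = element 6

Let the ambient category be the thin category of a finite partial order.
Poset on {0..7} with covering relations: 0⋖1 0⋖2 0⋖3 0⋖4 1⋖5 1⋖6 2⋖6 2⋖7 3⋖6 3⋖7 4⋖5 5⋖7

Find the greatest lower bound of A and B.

{x : x<=A ∧ x<=B} = {0,1}  (A=5, B=6)
  0 <= 1
  1 <= 1
glb = 1

Answer: A∧B = 1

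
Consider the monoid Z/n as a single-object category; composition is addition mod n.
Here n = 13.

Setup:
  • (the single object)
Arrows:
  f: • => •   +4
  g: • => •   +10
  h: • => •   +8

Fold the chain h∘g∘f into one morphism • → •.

  0 +4≡4 +10≡1 +8≡9  (mod 13)
result: +9

Answer: +9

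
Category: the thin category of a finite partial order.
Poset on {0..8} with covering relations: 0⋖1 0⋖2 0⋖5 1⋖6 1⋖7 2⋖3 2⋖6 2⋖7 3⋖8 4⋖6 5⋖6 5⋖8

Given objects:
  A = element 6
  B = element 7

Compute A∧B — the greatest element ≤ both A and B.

Answer: NO MEET EXISTS

Trace:
Common predecessors of 6,7: {0,1,2}
  maximal lower bounds 1 and 2 are incomparable: neither 1<=2 nor 2<=1
→ no greatest lower bound exists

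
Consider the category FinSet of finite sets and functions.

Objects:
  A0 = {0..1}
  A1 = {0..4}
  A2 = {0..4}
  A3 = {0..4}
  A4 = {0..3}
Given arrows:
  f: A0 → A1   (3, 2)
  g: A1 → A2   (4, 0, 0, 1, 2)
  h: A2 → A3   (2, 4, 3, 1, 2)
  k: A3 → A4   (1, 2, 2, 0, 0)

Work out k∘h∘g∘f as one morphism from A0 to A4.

  0 f→3 g→1 h→4 k→0
  1 f→2 g→0 h→2 k→2
result: (0, 2)

Answer: (0, 2)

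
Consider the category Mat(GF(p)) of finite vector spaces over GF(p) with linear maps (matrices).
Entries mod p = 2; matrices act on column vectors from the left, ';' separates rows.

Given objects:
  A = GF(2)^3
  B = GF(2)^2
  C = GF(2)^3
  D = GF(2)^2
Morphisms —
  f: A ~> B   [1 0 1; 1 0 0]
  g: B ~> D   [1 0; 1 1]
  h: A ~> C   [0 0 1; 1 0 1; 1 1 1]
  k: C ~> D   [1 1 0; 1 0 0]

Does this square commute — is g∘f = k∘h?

Path 1 = f;g:
  e0=[1,0,0] f~>[1,1] g~>[1,0]
  e1=[0,1,0] f~>[0,0] g~>[0,0]
  e2=[0,0,1] f~>[1,0] g~>[1,1]
  ⟦path⟧₁ = [1 0 1; 0 0 1]
Path 2 = h;k:
  e0=[1,0,0] h~>[0,1,1] k~>[1,0]
  e1=[0,1,0] h~>[0,0,1] k~>[0,0]
  e2=[0,0,1] h~>[1,1,1] k~>[0,1]
  ⟦path⟧₂ = [1 0 0; 0 0 1]
Equal? distinct morphisms ✗

Answer: DOES NOT COMMUTE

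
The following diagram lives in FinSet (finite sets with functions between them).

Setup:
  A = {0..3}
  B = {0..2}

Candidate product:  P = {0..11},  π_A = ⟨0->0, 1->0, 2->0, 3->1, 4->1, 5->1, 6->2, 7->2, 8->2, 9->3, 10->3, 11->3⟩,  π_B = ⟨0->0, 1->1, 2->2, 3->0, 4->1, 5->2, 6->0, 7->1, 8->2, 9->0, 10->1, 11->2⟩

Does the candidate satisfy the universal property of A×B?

|A|·|B| = 4·3 = 12;  |P| = 12
Check the pairing map k ↦ (π_A(k), π_B(k)):
  0 -> (0,0)
  1 -> (0,1)
  2 -> (0,2)
  3 -> (1,0)
  4 -> (1,1)
  5 -> (1,2)
  6 -> (2,0)
  7 -> (2,1)
  8 -> (2,2)
  9 -> (3,0)
  10 -> (3,1)
  11 -> (3,2)
distinct pairs in image: 12 / 12 needed
  → bijection onto A×B; projections well-typed.

Answer: VALID PRODUCT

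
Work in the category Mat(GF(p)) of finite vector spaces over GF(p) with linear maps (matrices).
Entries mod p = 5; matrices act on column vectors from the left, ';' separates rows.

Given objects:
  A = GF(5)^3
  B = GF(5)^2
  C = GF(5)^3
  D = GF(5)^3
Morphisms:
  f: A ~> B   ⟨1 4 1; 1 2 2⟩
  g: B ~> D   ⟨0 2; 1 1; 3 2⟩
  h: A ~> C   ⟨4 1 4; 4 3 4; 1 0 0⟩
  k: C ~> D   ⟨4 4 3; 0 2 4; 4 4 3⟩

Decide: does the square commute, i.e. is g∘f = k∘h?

Answer: DOES NOT COMMUTE

Work:
Along f;g (path 1):
  e0=⟨1,0,0⟩ f~>⟨1,1⟩ g~>⟨2,2,0⟩
  e1=⟨0,1,0⟩ f~>⟨4,2⟩ g~>⟨4,1,1⟩
  e2=⟨0,0,1⟩ f~>⟨1,2⟩ g~>⟨4,3,2⟩
  result₁ = ⟨2 4 4; 2 1 3; 0 1 2⟩
Along h;k (path 2):
  e0=⟨1,0,0⟩ h~>⟨4,4,1⟩ k~>⟨0,2,0⟩
  e1=⟨0,1,0⟩ h~>⟨1,3,0⟩ k~>⟨1,1,1⟩
  e2=⟨0,0,1⟩ h~>⟨4,4,0⟩ k~>⟨2,3,2⟩
  result₂ = ⟨0 1 2; 2 1 3; 0 1 2⟩
Equal? NO — does not commute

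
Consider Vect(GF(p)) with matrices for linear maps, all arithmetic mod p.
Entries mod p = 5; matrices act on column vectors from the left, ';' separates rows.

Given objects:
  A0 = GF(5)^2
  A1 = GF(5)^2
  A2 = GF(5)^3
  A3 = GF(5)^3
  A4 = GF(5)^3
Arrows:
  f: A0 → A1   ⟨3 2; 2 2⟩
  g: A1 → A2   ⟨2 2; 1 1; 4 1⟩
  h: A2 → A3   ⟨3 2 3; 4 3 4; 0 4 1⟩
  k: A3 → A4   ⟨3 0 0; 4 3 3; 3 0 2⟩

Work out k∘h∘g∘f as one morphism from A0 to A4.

Answer: ⟨1 1; 3 3; 4 3⟩

Work:
  e0=[1,0] f→[3,2] g→[0,0,4] h→[2,1,4] k→[1,3,4]
  e1=[0,1] f→[2,2] g→[3,4,0] h→[2,4,1] k→[1,3,3]
composite: ⟨1 1; 3 3; 4 3⟩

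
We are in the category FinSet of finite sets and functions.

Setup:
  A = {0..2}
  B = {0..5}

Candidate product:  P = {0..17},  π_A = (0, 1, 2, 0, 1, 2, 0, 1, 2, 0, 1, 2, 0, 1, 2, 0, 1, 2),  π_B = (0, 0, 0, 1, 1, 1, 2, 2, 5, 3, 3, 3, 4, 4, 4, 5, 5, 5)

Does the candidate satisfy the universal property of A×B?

|A|·|B| = 3·6 = 18;  |P| = 18
Check the pairing map k ↦ (π_A(k), π_B(k)):
  0 : (0,0)
  1 : (1,0)
  2 : (2,0)
  3 : (0,1)
  4 : (1,1)
  5 : (2,1)
  6 : (0,2)
  7 : (1,2)
  8 : (2,5)
  9 : (0,3)
  10 : (1,3)
  11 : (2,3)
  12 : (0,4)
  13 : (1,4)
  14 : (2,4)
  15 : (0,5)
  16 : (1,5)
  17 : (2,5)  ✗ repeats pair of k=8
distinct pairs in image: 17 / 18 needed
  → (2,5) hit at k=8 and k=17

Answer: NOT A VALID PRODUCT — duplicate pair at indices 17,8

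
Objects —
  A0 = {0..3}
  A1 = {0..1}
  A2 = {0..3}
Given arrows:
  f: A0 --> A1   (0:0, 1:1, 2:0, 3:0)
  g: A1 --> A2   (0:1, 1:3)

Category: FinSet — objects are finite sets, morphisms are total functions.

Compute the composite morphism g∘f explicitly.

Answer: (0:1, 1:3, 2:1, 3:1)

Derivation:
  0 f-->0 g-->1
  1 f-->1 g-->3
  2 f-->0 g-->1
  3 f-->0 g-->1
⟦path⟧: (0:1, 1:3, 2:1, 3:1)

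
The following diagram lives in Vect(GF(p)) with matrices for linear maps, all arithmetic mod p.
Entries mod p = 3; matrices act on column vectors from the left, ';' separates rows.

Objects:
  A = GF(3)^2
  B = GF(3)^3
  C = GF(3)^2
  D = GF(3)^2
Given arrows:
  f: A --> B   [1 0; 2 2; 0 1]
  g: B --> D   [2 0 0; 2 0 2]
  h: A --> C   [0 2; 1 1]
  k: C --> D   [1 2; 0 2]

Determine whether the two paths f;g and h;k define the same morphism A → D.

Answer: DOES NOT COMMUTE

Derivation:
Along f;g (path 1):
  e0=⟨1,0⟩ f-->⟨1,2,0⟩ g-->⟨2,2⟩
  e1=⟨0,1⟩ f-->⟨0,2,1⟩ g-->⟨0,2⟩
  result₁ = [2 0; 2 2]
Along h;k (path 2):
  e0=⟨1,0⟩ h-->⟨0,1⟩ k-->⟨2,2⟩
  e1=⟨0,1⟩ h-->⟨2,1⟩ k-->⟨1,2⟩
  result₂ = [2 1; 2 2]
Equal? distinct morphisms ✗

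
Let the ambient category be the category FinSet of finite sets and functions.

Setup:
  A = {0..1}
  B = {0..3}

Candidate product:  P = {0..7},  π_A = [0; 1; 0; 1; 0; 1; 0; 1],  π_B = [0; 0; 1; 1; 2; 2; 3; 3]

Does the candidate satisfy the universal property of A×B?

|A|·|B| = 2·4 = 8;  |P| = 8
Check the pairing map k ↦ (π_A(k), π_B(k)):
  0 : (0,0)
  1 : (1,0)
  2 : (0,1)
  3 : (1,1)
  4 : (0,2)
  5 : (1,2)
  6 : (0,3)
  7 : (1,3)
distinct pairs in image: 8 / 8 needed
  → bijection onto A×B; projections well-typed.

Answer: VALID PRODUCT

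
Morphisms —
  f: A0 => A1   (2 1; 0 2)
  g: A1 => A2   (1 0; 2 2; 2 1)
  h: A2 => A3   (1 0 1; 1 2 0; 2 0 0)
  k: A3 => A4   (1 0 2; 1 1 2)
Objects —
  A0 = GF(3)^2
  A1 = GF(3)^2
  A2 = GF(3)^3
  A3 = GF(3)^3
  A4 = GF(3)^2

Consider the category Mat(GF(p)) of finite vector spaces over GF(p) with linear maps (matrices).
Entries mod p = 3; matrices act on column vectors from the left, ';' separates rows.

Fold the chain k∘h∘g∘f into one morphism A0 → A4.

Answer: (2 0; 0 1)

Derivation:
  e0=(1,0) f=>(2,0) g=>(2,1,1) h=>(0,1,1) k=>(2,0)
  e1=(0,1) f=>(1,2) g=>(1,0,1) h=>(2,1,2) k=>(0,1)
result: (2 0; 0 1)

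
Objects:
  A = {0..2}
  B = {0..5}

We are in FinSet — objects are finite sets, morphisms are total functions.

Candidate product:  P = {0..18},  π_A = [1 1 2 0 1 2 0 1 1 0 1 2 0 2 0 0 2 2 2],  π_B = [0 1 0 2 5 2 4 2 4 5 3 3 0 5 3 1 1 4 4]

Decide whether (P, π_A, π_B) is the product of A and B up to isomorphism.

Answer: NOT A VALID PRODUCT — |P|=19 ≠ |A|·|B|=18

Derivation:
|A|·|B| = 3·6 = 18;  |P| = 19
  → cardinalities differ; no bijection possible.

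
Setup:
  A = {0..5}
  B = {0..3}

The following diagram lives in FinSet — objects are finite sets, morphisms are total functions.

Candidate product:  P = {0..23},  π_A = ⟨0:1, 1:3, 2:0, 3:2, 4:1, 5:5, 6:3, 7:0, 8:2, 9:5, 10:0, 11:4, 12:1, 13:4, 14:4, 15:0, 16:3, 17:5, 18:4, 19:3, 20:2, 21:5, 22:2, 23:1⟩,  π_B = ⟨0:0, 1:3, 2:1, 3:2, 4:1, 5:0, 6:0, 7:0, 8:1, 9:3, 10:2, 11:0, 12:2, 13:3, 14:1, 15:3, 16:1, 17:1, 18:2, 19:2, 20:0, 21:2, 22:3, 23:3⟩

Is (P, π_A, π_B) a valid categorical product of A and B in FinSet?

|A|·|B| = 6·4 = 24;  |P| = 24
Check the pairing map k ↦ (π_A(k), π_B(k)):
  0 : (1,0)
  1 : (3,3)
  2 : (0,1)
  3 : (2,2)
  4 : (1,1)
  5 : (5,0)
  6 : (3,0)
  7 : (0,0)
  8 : (2,1)
  9 : (5,3)
  10 : (0,2)
  11 : (4,0)
  12 : (1,2)
  13 : (4,3)
  14 : (4,1)
  15 : (0,3)
  16 : (3,1)
  17 : (5,1)
  18 : (4,2)
  19 : (3,2)
  20 : (2,0)
  21 : (5,2)
  22 : (2,3)
  23 : (1,3)
distinct pairs in image: 24 / 24 needed
  → bijection onto A×B; projections well-typed.

Answer: VALID PRODUCT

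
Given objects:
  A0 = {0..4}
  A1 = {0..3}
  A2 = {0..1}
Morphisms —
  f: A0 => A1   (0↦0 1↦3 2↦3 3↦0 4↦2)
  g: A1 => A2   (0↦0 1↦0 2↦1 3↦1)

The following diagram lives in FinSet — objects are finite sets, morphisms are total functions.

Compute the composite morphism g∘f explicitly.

  0 f=>0 g=>0
  1 f=>3 g=>1
  2 f=>3 g=>1
  3 f=>0 g=>0
  4 f=>2 g=>1
result: (0↦0 1↦1 2↦1 3↦0 4↦1)

Answer: (0↦0 1↦1 2↦1 3↦0 4↦1)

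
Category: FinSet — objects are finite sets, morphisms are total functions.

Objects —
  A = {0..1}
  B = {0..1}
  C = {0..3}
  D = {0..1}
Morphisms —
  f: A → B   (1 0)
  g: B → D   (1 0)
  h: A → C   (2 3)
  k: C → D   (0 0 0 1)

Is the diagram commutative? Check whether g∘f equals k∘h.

1) trace f;g:
  0 f→1 g→0
  1 f→0 g→1
  result₁ = (0 1)
2) trace h;k:
  0 h→2 k→0
  1 h→3 k→1
  result₂ = (0 1)
Equal? equal; square commutes

Answer: COMMUTES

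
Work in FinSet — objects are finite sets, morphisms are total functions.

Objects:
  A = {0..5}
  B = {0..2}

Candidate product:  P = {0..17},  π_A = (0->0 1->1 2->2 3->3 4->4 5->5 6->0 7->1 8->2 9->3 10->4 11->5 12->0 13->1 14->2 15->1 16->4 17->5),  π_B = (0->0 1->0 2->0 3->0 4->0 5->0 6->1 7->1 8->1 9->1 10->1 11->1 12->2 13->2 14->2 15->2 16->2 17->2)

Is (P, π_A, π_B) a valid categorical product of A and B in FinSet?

Answer: NOT A VALID PRODUCT — duplicate pair at indices 13,15

Trace:
|A|·|B| = 6·3 = 18;  |P| = 18
Check the pairing map k ↦ (π_A(k), π_B(k)):
  0 -> (0,0)
  1 -> (1,0)
  2 -> (2,0)
  3 -> (3,0)
  4 -> (4,0)
  5 -> (5,0)
  6 -> (0,1)
  7 -> (1,1)
  8 -> (2,1)
  9 -> (3,1)
  10 -> (4,1)
  11 -> (5,1)
  12 -> (0,2)
  13 -> (1,2)
  14 -> (2,2)
  15 -> (1,2)  ✗ repeats pair of k=13
  16 -> (4,2)
  17 -> (5,2)
distinct pairs in image: 17 / 18 needed
  → (1,2) hit at k=13 and k=15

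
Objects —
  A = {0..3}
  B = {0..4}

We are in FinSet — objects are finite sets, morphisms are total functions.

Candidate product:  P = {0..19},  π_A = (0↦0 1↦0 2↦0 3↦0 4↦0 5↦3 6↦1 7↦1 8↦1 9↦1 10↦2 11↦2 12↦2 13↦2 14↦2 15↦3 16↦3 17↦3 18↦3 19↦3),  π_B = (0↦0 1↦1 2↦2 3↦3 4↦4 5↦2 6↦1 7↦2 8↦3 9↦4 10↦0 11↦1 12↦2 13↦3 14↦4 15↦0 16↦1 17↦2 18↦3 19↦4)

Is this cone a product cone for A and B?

Answer: NOT A VALID PRODUCT — duplicate pair at indices 17,5

Trace:
|A|·|B| = 4·5 = 20;  |P| = 20
Check the pairing map k ↦ (π_A(k), π_B(k)):
  0 ↦ (0,0)
  1 ↦ (0,1)
  2 ↦ (0,2)
  3 ↦ (0,3)
  4 ↦ (0,4)
  5 ↦ (3,2)
  6 ↦ (1,1)
  7 ↦ (1,2)
  8 ↦ (1,3)
  9 ↦ (1,4)
  10 ↦ (2,0)
  11 ↦ (2,1)
  12 ↦ (2,2)
  13 ↦ (2,3)
  14 ↦ (2,4)
  15 ↦ (3,0)
  16 ↦ (3,1)
  17 ↦ (3,2)  ✗ repeats pair of k=5
  18 ↦ (3,3)
  19 ↦ (3,4)
distinct pairs in image: 19 / 20 needed
  → (3,2) hit at k=5 and k=17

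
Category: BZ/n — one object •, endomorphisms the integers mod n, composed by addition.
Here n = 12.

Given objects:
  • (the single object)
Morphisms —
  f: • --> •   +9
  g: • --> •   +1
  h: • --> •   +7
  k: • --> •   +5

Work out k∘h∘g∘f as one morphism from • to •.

Answer: +10

Work:
  0 +9≡9 +1≡10 +7≡5 +5≡10  (mod 12)
result: +10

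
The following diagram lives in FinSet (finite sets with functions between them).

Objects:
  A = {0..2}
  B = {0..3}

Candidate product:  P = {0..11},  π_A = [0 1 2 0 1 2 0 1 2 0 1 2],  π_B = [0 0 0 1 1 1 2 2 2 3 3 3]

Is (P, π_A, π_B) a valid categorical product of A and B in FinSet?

|A|·|B| = 3·4 = 12;  |P| = 12
Check the pairing map k ↦ (π_A(k), π_B(k)):
  0 : (0,0)
  1 : (1,0)
  2 : (2,0)
  3 : (0,1)
  4 : (1,1)
  5 : (2,1)
  6 : (0,2)
  7 : (1,2)
  8 : (2,2)
  9 : (0,3)
  10 : (1,3)
  11 : (2,3)
distinct pairs in image: 12 / 12 needed
  → bijection onto A×B; projections well-typed.

Answer: VALID PRODUCT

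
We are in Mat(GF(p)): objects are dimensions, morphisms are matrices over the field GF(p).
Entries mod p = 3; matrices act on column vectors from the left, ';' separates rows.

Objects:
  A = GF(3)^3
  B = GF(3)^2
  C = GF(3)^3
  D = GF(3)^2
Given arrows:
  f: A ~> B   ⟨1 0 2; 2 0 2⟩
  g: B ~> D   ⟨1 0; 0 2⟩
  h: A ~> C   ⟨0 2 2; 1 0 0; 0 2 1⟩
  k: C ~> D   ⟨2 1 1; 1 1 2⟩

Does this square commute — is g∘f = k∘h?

1) trace f;g:
  e0=⟨1,0,0⟩ f~>⟨1,2⟩ g~>⟨1,1⟩
  e1=⟨0,1,0⟩ f~>⟨0,0⟩ g~>⟨0,0⟩
  e2=⟨0,0,1⟩ f~>⟨2,2⟩ g~>⟨2,1⟩
  composite₁ = ⟨1 0 2; 1 0 1⟩
2) trace h;k:
  e0=⟨1,0,0⟩ h~>⟨0,1,0⟩ k~>⟨1,1⟩
  e1=⟨0,1,0⟩ h~>⟨2,0,2⟩ k~>⟨0,0⟩
  e2=⟨0,0,1⟩ h~>⟨2,0,1⟩ k~>⟨2,1⟩
  composite₂ = ⟨1 0 2; 1 0 1⟩
Equal? YES — commutes

Answer: COMMUTES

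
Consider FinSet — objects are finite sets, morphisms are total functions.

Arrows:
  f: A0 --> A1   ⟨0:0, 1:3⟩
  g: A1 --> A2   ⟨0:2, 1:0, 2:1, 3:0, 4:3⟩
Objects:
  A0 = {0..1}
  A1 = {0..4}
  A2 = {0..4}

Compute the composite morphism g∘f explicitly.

Answer: ⟨0:2, 1:0⟩

Derivation:
  0 f-->0 g-->2
  1 f-->3 g-->0
⟦path⟧: ⟨0:2, 1:0⟩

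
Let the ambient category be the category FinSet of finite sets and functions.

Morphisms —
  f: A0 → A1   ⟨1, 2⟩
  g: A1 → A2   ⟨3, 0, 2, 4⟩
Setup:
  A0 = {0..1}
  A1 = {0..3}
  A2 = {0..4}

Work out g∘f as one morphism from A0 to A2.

Answer: ⟨0, 2⟩

Derivation:
  0 f→1 g→0
  1 f→2 g→2
⟦path⟧: ⟨0, 2⟩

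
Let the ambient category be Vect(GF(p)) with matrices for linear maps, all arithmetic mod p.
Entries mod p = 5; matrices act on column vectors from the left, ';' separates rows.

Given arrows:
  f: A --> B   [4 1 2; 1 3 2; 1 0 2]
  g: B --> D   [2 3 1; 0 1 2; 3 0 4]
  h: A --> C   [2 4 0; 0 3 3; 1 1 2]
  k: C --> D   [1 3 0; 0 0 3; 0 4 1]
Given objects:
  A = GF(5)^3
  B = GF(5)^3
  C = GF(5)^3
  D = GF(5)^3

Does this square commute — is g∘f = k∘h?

Answer: DOES NOT COMMUTE

Trace:
Along f;g (path 1):
  e0=[1,0,0] f-->[4,1,1] g-->[2,3,1]
  e1=[0,1,0] f-->[1,3,0] g-->[1,3,3]
  e2=[0,0,1] f-->[2,2,2] g-->[2,1,4]
  ⟦path⟧₁ = [2 1 2; 3 3 1; 1 3 4]
Along h;k (path 2):
  e0=[1,0,0] h-->[2,0,1] k-->[2,3,1]
  e1=[0,1,0] h-->[4,3,1] k-->[3,3,3]
  e2=[0,0,1] h-->[0,3,2] k-->[4,1,4]
  ⟦path⟧₂ = [2 3 4; 3 3 1; 1 3 4]
Equal? NO — does not commute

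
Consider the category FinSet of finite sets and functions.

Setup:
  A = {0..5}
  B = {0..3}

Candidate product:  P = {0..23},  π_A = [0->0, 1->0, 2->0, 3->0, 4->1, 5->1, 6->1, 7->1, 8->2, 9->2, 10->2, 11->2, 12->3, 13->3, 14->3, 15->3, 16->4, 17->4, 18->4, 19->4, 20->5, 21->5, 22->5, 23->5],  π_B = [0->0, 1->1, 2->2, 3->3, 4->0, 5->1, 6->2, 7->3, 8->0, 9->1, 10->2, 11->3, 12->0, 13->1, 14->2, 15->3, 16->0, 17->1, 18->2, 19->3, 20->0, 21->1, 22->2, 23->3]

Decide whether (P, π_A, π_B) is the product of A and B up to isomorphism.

Answer: VALID PRODUCT

Derivation:
|A|·|B| = 6·4 = 24;  |P| = 24
Check the pairing map k ↦ (π_A(k), π_B(k)):
  0 -> (0,0)
  1 -> (0,1)
  2 -> (0,2)
  3 -> (0,3)
  4 -> (1,0)
  5 -> (1,1)
  6 -> (1,2)
  7 -> (1,3)
  8 -> (2,0)
  9 -> (2,1)
  10 -> (2,2)
  11 -> (2,3)
  12 -> (3,0)
  13 -> (3,1)
  14 -> (3,2)
  15 -> (3,3)
  16 -> (4,0)
  17 -> (4,1)
  18 -> (4,2)
  19 -> (4,3)
  20 -> (5,0)
  21 -> (5,1)
  22 -> (5,2)
  23 -> (5,3)
distinct pairs in image: 24 / 24 needed
  → bijection onto A×B; projections well-typed.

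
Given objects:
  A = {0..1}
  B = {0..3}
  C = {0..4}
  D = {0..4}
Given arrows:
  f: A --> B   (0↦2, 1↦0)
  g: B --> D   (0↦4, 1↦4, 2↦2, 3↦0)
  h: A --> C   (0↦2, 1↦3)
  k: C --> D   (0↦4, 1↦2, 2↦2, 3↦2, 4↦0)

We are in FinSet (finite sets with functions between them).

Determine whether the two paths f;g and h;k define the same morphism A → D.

1) trace f;g:
  0 f-->2 g-->2
  1 f-->0 g-->4
  result₁ = (0↦2, 1↦4)
2) trace h;k:
  0 h-->2 k-->2
  1 h-->3 k-->2
  result₂ = (0↦2, 1↦2)
Equal? NO — does not commute

Answer: DOES NOT COMMUTE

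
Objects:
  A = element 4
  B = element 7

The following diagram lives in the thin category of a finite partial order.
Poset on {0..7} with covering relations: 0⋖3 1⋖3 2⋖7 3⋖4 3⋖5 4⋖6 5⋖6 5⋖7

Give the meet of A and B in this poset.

Answer: A∧B = 3

Trace:
Common predecessors of 4,7: {0,1,3}
  0 ≤ 3
  1 ≤ 3
  3 ≤ 3
glb = 3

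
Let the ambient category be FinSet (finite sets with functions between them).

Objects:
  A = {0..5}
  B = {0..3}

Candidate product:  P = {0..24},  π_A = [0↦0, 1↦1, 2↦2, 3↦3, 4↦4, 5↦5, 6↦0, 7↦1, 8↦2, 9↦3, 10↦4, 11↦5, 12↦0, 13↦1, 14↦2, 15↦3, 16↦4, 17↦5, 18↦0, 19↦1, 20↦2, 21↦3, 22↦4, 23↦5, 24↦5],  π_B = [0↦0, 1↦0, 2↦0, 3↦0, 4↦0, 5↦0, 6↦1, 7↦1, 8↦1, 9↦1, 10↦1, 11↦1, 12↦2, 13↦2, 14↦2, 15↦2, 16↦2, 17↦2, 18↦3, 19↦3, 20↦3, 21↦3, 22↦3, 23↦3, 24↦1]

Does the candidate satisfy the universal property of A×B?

Answer: NOT A VALID PRODUCT — |P|=25 ≠ |A|·|B|=24

Derivation:
|A|·|B| = 6·4 = 24;  |P| = 25
  → cardinalities differ; no bijection possible.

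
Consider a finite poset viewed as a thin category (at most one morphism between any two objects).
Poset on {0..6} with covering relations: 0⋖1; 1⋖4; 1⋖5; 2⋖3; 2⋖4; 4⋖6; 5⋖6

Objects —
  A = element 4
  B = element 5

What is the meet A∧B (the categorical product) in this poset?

{x : x≤A ∧ x≤B} = {0,1}  (A=4, B=5)
  0 ≤ 1
  1 ≤ 1
glb = 1

Answer: A∧B = 1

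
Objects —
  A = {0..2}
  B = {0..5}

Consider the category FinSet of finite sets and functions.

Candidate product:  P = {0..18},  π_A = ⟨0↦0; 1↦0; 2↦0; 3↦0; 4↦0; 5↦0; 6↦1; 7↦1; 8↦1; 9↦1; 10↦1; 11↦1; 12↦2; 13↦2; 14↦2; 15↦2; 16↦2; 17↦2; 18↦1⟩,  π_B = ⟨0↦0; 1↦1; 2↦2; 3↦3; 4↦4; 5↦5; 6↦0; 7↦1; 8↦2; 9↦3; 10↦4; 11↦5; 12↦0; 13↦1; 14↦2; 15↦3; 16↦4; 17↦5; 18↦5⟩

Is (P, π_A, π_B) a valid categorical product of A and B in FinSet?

|A|·|B| = 3·6 = 18;  |P| = 19
  → cardinalities differ; no bijection possible.

Answer: NOT A VALID PRODUCT — |P|=19 ≠ |A|·|B|=18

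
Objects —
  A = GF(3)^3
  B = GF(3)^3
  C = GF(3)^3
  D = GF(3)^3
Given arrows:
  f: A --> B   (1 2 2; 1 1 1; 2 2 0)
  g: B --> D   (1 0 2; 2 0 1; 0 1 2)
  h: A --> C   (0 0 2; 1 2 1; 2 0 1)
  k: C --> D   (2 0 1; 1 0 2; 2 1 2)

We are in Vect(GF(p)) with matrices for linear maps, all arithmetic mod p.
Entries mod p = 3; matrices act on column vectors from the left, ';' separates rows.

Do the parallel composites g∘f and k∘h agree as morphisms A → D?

Answer: COMMUTES

Trace:
Along f;g (path 1):
  e0=(1,0,0) f-->(1,1,2) g-->(2,1,2)
  e1=(0,1,0) f-->(2,1,2) g-->(0,0,2)
  e2=(0,0,1) f-->(2,1,0) g-->(2,1,1)
  result₁ = (2 0 2; 1 0 1; 2 2 1)
Along h;k (path 2):
  e0=(1,0,0) h-->(0,1,2) k-->(2,1,2)
  e1=(0,1,0) h-->(0,2,0) k-->(0,0,2)
  e2=(0,0,1) h-->(2,1,1) k-->(2,1,1)
  result₂ = (2 0 2; 1 0 1; 2 2 1)
Equal? YES — commutes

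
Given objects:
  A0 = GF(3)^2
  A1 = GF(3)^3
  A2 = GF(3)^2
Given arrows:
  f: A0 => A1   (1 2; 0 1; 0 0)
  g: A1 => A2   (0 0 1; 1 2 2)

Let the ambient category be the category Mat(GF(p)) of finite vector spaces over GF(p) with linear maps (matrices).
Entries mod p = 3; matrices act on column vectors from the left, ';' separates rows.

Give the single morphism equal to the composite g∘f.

  e0=⟨1,0⟩ f=>⟨1,0,0⟩ g=>⟨0,1⟩
  e1=⟨0,1⟩ f=>⟨2,1,0⟩ g=>⟨0,1⟩
composite: (0 0; 1 1)

Answer: (0 0; 1 1)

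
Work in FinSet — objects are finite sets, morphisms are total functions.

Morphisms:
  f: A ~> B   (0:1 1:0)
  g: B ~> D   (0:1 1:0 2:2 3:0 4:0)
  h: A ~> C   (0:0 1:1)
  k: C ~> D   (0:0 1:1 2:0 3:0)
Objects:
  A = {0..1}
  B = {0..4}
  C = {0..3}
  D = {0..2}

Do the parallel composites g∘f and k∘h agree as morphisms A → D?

Along f;g (path 1):
  0 f~>1 g~>0
  1 f~>0 g~>1
  result₁ = (0:0 1:1)
Along h;k (path 2):
  0 h~>0 k~>0
  1 h~>1 k~>1
  result₂ = (0:0 1:1)
Equal? YES — commutes

Answer: COMMUTES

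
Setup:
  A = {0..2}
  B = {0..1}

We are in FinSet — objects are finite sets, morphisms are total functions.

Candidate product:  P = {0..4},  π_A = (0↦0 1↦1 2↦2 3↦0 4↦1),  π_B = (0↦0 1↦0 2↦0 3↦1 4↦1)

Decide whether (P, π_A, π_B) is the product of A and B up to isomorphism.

Answer: NOT A VALID PRODUCT — |P|=5 ≠ |A|·|B|=6

Work:
|A|·|B| = 3·2 = 6;  |P| = 5
  → cardinalities differ; no bijection possible.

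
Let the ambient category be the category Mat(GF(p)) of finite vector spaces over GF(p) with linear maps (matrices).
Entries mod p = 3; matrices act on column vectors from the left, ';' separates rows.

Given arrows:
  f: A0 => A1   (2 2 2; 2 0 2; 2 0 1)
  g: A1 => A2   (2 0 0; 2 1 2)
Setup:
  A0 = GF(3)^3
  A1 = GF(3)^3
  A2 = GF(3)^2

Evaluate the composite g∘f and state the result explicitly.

  e0=[1,0,0] f=>[2,2,2] g=>[1,1]
  e1=[0,1,0] f=>[2,0,0] g=>[1,1]
  e2=[0,0,1] f=>[2,2,1] g=>[1,2]
result: (1 1 1; 1 1 2)

Answer: (1 1 1; 1 1 2)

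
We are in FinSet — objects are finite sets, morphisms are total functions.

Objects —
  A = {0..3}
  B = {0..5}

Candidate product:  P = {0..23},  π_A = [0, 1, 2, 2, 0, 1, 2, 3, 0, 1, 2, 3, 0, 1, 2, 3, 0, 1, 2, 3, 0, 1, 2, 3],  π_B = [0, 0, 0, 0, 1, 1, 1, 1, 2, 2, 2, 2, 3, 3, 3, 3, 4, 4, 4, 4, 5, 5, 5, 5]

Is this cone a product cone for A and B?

|A|·|B| = 4·6 = 24;  |P| = 24
Check the pairing map k ↦ (π_A(k), π_B(k)):
  0 ↦ (0,0)
  1 ↦ (1,0)
  2 ↦ (2,0)
  3 ↦ (2,0)  ✗ repeats pair of k=2
  4 ↦ (0,1)
  5 ↦ (1,1)
  6 ↦ (2,1)
  7 ↦ (3,1)
  8 ↦ (0,2)
  9 ↦ (1,2)
  10 ↦ (2,2)
  11 ↦ (3,2)
  12 ↦ (0,3)
  13 ↦ (1,3)
  14 ↦ (2,3)
  15 ↦ (3,3)
  16 ↦ (0,4)
  17 ↦ (1,4)
  18 ↦ (2,4)
  19 ↦ (3,4)
  20 ↦ (0,5)
  21 ↦ (1,5)
  22 ↦ (2,5)
  23 ↦ (3,5)
distinct pairs in image: 23 / 24 needed
  → (2,0) hit at k=2 and k=3

Answer: NOT A VALID PRODUCT — duplicate pair at indices 2,3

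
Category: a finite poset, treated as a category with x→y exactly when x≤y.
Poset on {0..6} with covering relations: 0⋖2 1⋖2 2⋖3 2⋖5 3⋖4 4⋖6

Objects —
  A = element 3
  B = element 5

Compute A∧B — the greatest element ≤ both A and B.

Answer: A∧B = 2

Work:
{x : x⊑A ∧ x⊑B} = {0,1,2}  (A=3, B=5)
  0 ⊑ 2
  1 ⊑ 2
  2 ⊑ 2
glb = 2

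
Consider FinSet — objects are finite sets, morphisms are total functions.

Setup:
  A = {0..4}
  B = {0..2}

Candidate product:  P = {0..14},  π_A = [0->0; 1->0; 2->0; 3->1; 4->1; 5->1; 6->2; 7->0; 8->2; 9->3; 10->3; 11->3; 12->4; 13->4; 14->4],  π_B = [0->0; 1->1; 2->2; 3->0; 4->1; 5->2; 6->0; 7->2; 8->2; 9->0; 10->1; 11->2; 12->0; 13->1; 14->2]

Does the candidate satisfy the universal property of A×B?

Answer: NOT A VALID PRODUCT — duplicate pair at indices 2,7

Trace:
|A|·|B| = 5·3 = 15;  |P| = 15
Check the pairing map k ↦ (π_A(k), π_B(k)):
  0 -> (0,0)
  1 -> (0,1)
  2 -> (0,2)
  3 -> (1,0)
  4 -> (1,1)
  5 -> (1,2)
  6 -> (2,0)
  7 -> (0,2)  ✗ repeats pair of k=2
  8 -> (2,2)
  9 -> (3,0)
  10 -> (3,1)
  11 -> (3,2)
  12 -> (4,0)
  13 -> (4,1)
  14 -> (4,2)
distinct pairs in image: 14 / 15 needed
  → (0,2) hit at k=2 and k=7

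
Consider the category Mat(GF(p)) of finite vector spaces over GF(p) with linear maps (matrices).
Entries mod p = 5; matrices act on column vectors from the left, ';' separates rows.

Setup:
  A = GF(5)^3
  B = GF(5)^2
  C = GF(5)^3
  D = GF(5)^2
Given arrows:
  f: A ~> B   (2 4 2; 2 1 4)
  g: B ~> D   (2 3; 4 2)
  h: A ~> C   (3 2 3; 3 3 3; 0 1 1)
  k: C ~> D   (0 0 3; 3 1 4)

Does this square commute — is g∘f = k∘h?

Along f;g (path 1):
  e0=⟨1,0,0⟩ f~>⟨2,2⟩ g~>⟨0,2⟩
  e1=⟨0,1,0⟩ f~>⟨4,1⟩ g~>⟨1,3⟩
  e2=⟨0,0,1⟩ f~>⟨2,4⟩ g~>⟨1,1⟩
  result₁ = (0 1 1; 2 3 1)
Along h;k (path 2):
  e0=⟨1,0,0⟩ h~>⟨3,3,0⟩ k~>⟨0,2⟩
  e1=⟨0,1,0⟩ h~>⟨2,3,1⟩ k~>⟨3,3⟩
  e2=⟨0,0,1⟩ h~>⟨3,3,1⟩ k~>⟨3,1⟩
  result₂ = (0 3 3; 2 3 1)
Equal? NO — does not commute

Answer: DOES NOT COMMUTE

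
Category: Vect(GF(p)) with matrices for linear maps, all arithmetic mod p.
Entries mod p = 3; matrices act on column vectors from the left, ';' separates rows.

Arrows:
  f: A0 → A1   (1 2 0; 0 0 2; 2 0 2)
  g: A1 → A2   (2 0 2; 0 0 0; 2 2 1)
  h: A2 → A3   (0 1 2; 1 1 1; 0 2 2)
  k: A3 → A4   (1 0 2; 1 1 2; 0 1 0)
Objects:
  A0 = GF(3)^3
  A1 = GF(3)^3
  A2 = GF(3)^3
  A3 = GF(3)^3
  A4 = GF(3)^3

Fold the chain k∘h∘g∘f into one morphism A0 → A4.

  e0=(1,0,0) f→(1,0,2) g→(0,0,1) h→(2,1,2) k→(0,1,1)
  e1=(0,1,0) f→(2,0,0) g→(1,0,1) h→(2,2,2) k→(0,2,2)
  e2=(0,0,1) f→(0,2,2) g→(1,0,0) h→(0,1,0) k→(0,1,1)
⟦path⟧: (0 0 0; 1 2 1; 1 2 1)

Answer: (0 0 0; 1 2 1; 1 2 1)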